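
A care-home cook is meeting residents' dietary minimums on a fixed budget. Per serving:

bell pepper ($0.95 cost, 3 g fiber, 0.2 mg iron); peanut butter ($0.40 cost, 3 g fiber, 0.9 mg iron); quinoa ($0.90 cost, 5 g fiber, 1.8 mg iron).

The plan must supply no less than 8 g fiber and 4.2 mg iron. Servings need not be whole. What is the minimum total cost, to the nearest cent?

bell pepper only: max(8/3, 4.2/0.2) = 21 servings → $19.95.
peanut butter only: max(8/3, 4.2/0.9) = 4.667 servings → $1.87.
quinoa only: max(8/5, 4.2/1.8) = 2.333 servings → $2.10.
bell pepper + peanut butter: the both-tight solution has a negative serving — not a feasible corner.
bell pepper + quinoa: intersection lies outside the first quadrant.
peanut butter + quinoa: intersection lies outside the first quadrant.
The minimum over all feasible corners is $1.87.

$1.87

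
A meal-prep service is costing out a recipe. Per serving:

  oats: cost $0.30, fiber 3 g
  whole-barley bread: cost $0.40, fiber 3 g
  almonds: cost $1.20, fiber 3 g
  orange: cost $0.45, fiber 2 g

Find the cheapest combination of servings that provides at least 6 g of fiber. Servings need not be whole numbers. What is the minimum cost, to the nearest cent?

$0.60

Cost per g of fiber: oats $0.1000, whole-barley bread $0.1333, orange $0.2250, almonds $0.4000.
With no serving limits, use only oats: 6 g / 3 g = 2 servings × $0.30 = $0.60.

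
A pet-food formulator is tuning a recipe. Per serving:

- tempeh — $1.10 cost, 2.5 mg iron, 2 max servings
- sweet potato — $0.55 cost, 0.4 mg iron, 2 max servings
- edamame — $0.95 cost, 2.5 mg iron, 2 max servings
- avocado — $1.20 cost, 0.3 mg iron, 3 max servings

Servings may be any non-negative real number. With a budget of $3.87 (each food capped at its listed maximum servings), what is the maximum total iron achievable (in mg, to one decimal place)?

9.5 mg

Iron per dollar: edamame 2.632, tempeh 2.273, sweet potato 0.7273, avocado 0.25.
Take 2 servings of edamame: spends $1.90, +5.0 mg iron (running total 5.0 mg).
Take 1.791 servings of tempeh: spends $1.97, +4.5 mg iron (running total 9.5 mg).
Filling greedily by iron-per-dollar is optimal for one linear limit, giving 9.5 mg.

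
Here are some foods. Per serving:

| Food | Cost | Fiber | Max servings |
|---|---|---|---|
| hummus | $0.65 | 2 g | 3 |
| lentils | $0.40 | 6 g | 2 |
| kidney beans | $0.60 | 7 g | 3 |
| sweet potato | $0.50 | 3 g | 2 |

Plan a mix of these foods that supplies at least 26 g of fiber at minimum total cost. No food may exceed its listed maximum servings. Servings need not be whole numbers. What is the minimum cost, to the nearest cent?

Cost per g of fiber: lentils $0.0667, kidney beans $0.0857, sweet potato $0.1667, hummus $0.3250.
Take 2 servings of lentils: +12.0 g fiber for $0.80 (total $0.80, still need 14.0 g).
Take 2 servings of kidney beans: +14.0 g fiber for $1.20 (total $2.00, still need 0.0 g).
Greedy by cheapest-per-g is optimal for a single linear constraint, so the minimum cost is $2.00.

$2.00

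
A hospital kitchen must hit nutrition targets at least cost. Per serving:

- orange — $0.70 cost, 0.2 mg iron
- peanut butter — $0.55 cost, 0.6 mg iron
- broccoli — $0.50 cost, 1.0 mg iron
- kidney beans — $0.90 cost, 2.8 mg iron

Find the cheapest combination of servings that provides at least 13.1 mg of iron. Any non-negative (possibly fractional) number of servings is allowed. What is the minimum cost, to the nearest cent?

Cost per mg of iron: kidney beans $0.3214, broccoli $0.5000, peanut butter $0.9167, orange $3.5000.
With no serving limits, use only kidney beans: 13.1 mg / 2.8 mg = 4.679 servings × $0.90 = $4.21.

$4.21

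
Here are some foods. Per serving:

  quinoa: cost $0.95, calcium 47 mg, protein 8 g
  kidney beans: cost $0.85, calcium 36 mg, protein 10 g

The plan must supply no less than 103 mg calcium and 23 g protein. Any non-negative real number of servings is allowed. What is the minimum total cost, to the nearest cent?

$2.25

Minimising a linear cost over {calcium ≥ 103, protein ≥ 23, servings ≥ 0} — the optimum is at a vertex, using one or two foods.
quinoa only: max(103/47, 23/8) = 2.875 servings → $2.73.
kidney beans only: max(103/36, 23/10) = 2.861 servings → $2.43.
quinoa + kidney beans with both tight: 1.11 servings and 1.412 servings → $2.25.
The minimum over all feasible corners is $2.25.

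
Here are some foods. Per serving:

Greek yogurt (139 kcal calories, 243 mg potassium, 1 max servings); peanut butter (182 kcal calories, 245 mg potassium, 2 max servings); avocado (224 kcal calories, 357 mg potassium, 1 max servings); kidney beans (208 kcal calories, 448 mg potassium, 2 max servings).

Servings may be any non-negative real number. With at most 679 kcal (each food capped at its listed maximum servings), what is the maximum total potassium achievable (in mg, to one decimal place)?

Potassium per kcal: kidney beans 2.154, Greek yogurt 1.748, avocado 1.594, peanut butter 1.346.
Take 2 servings of kidney beans: uses 416 kcal, +896.0 mg potassium (running total 896.0 mg).
Take 1 serving of Greek yogurt: uses 139 kcal, +243.0 mg potassium (running total 1139.0 mg).
Take 0.5536 servings of avocado: uses 124 kcal, +197.6 mg potassium (running total 1336.6 mg).
Filling greedily by potassium-per-kcal is optimal for one linear limit, giving 1336.6 mg.

1336.6 mg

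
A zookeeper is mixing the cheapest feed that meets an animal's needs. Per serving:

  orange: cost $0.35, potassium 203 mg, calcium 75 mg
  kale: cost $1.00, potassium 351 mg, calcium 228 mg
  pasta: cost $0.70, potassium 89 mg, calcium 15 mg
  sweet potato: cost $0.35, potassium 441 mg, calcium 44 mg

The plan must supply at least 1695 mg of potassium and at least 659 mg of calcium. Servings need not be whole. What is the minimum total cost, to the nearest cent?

$3.05

An LP optimum is at a vertex; with two nutrient constraints at most two foods are used. Check each candidate.
orange only: max(1695/203, 659/75) = 8.787 servings → $3.08.
kale only: max(1695/351, 659/228) = 4.829 servings → $4.83.
pasta only: max(1695/89, 659/15) = 43.93 servings → $30.75.
sweet potato only: max(1695/441, 659/44) = 14.98 servings → $5.24.
orange + kale with both tight: 7.773 servings and 0.3333 servings → $3.05.
orange + pasta: intersection lies outside the first quadrant.
orange + sweet potato with both targets exact would need a negative amount; discard.
kale + pasta with both tight: 2.211 servings and 10.32 servings → $9.44.
kale + sweet potato with both tight: 2.539 servings and 1.823 servings → $3.18.
pasta + sweet potato: the both-tight solution has a negative serving — not a feasible corner.
Cheapest feasible corner: $3.05.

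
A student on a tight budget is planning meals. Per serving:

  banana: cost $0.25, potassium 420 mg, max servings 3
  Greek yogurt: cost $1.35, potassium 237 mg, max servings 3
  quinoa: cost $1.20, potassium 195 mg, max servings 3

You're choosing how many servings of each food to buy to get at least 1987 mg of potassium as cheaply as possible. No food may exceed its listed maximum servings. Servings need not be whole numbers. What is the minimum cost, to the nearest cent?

$4.90

Cost per mg of potassium: banana $0.0006, Greek yogurt $0.0057, quinoa $0.0062.
Take 3 servings of banana: +1260.0 mg potassium for $0.75 (total $0.75, still need 727.0 mg).
Take 3 servings of Greek yogurt: +711.0 mg potassium for $4.05 (total $4.80, still need 16.0 mg).
Take 0.08205 servings of quinoa: +16.0 mg potassium for $0.10 (total $4.90, still need 0.0 mg).
Greedy by cheapest-per-mg is optimal for a single linear constraint, so the minimum cost is $4.90.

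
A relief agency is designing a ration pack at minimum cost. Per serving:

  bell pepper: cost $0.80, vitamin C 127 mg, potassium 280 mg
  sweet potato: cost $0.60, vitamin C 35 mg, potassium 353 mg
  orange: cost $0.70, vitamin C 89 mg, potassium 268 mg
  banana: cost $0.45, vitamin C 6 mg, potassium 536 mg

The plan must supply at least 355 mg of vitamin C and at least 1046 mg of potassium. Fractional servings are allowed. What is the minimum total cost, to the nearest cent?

With two linear requirements the optimum uses one or two foods; enumerate the corners.
bell pepper only: max(355/127, 1046/280) = 3.736 servings → $2.99.
sweet potato only: max(355/35, 1046/353) = 10.14 servings → $6.09.
orange only: max(355/89, 1046/268) = 3.989 servings → $2.79.
banana only: max(355/6, 1046/536) = 59.17 servings → $26.62.
bell pepper + sweet potato with both tight: 2.532 servings and 0.9546 servings → $2.60.
bell pepper + orange with both tight: 0.2244 servings and 3.668 servings → $2.75.
bell pepper + banana with both tight: 2.771 servings and 0.5037 servings → $2.44.
sweet potato + orange: intersection lies outside the first quadrant.
sweet potato + banana: the both-tight solution has a negative serving — not a feasible corner.
orange + banana: the both-tight solution has a negative serving — not a feasible corner.
The minimum over all feasible corners is $2.44.

$2.44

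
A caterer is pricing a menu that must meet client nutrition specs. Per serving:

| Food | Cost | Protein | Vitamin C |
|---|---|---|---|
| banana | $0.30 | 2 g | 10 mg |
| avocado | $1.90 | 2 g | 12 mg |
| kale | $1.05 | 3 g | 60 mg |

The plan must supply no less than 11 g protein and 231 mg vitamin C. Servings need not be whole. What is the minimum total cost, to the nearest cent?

Two binding constraints pin down two serving amounts, so the optimal mix uses at most two foods. The candidates are each food alone (scaled to the tighter of protein/vitamin C) and each pair with both constraints tight.
banana only: max(11/2, 231/10) = 23.1 servings → $6.93.
avocado only: max(11/2, 231/12) = 19.25 servings → $36.58.
kale only: max(11/3, 231/60) = 3.85 servings → $4.04.
banana + avocado: intersection lies outside the first quadrant.
banana + kale: intersection lies outside the first quadrant.
avocado + kale: intersection lies outside the first quadrant.
Cheapest feasible corner: $4.04.

$4.04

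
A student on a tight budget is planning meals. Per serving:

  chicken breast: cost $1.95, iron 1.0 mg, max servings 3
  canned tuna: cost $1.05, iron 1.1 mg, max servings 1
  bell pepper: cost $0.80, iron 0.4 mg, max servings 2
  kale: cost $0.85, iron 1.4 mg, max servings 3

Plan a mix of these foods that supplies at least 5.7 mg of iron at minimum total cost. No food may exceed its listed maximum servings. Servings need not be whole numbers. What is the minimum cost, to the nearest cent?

Cost per mg of iron: kale $0.6071, canned tuna $0.9545, chicken breast $1.9500, bell pepper $2.0000.
Take 3 servings of kale: +4.2 mg iron for $2.55 (total $2.55, still need 1.5 mg).
Take 1 serving of canned tuna: +1.1 mg iron for $1.05 (total $3.60, still need 0.4 mg).
Take 0.4 servings of chicken breast: +0.4 mg iron for $0.78 (total $4.38, still need 0.0 mg).
Filling from the cheapest source first is optimal under one linear minimum: $4.38.

$4.38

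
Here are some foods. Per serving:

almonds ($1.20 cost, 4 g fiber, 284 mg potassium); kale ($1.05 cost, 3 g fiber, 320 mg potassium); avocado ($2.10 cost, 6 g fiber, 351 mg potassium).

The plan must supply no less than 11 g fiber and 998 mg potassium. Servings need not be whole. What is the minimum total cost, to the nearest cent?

With two linear requirements the optimum uses one or two foods; enumerate the corners.
almonds only: max(11/4, 998/284) = 3.514 servings → $4.22.
kale only: max(11/3, 998/320) = 3.667 servings → $3.85.
avocado only: max(11/6, 998/351) = 2.843 servings → $5.97.
almonds + kale with both tight: 1.229 servings and 2.028 servings → $3.60.
almonds + avocado: the both-tight solution has a negative serving — not a feasible corner.
kale + avocado with both tight: 2.453 servings and 0.6067 servings → $3.85.
Cheapest feasible corner: $3.60.

$3.60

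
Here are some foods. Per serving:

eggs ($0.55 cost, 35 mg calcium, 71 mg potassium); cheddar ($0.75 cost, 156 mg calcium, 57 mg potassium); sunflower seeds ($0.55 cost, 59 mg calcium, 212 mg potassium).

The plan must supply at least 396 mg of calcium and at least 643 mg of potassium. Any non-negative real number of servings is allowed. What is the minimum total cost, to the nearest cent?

$2.60

A basic optimal solution has at most two foods positive. Try each food alone and each pair with both targets met exactly.
eggs only: max(396/35, 643/71) = 11.31 servings → $6.22.
cheddar only: max(396/156, 643/57) = 11.28 servings → $8.46.
sunflower seeds only: max(396/59, 643/212) = 6.712 servings → $3.69.
eggs + cheddar with both tight: 8.56 servings and 0.6179 servings → $5.17.
eggs + sunflower seeds: intersection lies outside the first quadrant.
cheddar + sunflower seeds with both tight: 1.549 servings and 2.617 servings → $2.60.
So the least-cost plan costs $2.60.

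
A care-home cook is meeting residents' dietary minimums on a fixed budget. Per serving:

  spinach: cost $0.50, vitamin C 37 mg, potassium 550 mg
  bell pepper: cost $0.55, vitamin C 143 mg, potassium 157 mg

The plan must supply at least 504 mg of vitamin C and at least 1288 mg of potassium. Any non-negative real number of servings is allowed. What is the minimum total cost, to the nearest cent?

Check every corner: each single food scaled to meet both minima, and each pair solved so both constraints bind.
spinach only: max(504/37, 1288/550) = 13.62 servings → $6.81.
bell pepper only: max(504/143, 1288/157) = 8.204 servings → $4.51.
spinach + bell pepper with both tight: 1.442 servings and 3.151 servings → $2.45.
Cheapest feasible corner: $2.45.

$2.45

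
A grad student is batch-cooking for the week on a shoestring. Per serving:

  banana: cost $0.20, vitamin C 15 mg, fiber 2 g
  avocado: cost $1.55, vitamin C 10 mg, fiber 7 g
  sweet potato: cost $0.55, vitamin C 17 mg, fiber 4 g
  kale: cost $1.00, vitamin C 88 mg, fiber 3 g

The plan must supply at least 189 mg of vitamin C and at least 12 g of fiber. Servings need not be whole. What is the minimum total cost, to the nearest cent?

banana only: max(189/15, 12/2) = 12.6 servings → $2.52.
avocado only: max(189/10, 12/7) = 18.9 servings → $29.30.
sweet potato only: max(189/17, 12/4) = 11.12 servings → $6.11.
kale only: max(189/88, 12/3) = 4 servings → $4.00.
banana + avocado with both targets exact would need a negative amount; discard.
banana + sweet potato: the both-tight solution has a negative serving — not a feasible corner.
banana + kale with both tight: 3.733 servings and 1.511 servings → $2.26.
avocado + sweet potato: the both-tight solution has a negative serving — not a feasible corner.
avocado + kale with both tight: 0.8345 servings and 2.053 servings → $3.35.
sweet potato + kale with both tight: 1.625 servings and 1.834 servings → $2.73.
The minimum over all feasible corners is $2.26.

$2.26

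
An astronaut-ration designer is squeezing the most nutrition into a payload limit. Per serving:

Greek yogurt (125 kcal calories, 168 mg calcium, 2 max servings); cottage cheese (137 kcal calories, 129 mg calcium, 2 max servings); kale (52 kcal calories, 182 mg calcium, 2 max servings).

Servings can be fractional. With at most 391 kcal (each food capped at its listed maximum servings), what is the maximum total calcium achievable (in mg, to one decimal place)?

734.8 mg

Calcium per kcal: kale 3.5, Greek yogurt 1.344, cottage cheese 0.9416.
Take 2 servings of kale: uses 104 kcal, +364.0 mg calcium (running total 364.0 mg).
Take 2 servings of Greek yogurt: uses 250 kcal, +336.0 mg calcium (running total 700.0 mg).
Take 0.2701 servings of cottage cheese: uses 37 kcal, +34.8 mg calcium (running total 734.8 mg).
Filling greedily by calcium-per-kcal is optimal for one linear limit, giving 734.8 mg.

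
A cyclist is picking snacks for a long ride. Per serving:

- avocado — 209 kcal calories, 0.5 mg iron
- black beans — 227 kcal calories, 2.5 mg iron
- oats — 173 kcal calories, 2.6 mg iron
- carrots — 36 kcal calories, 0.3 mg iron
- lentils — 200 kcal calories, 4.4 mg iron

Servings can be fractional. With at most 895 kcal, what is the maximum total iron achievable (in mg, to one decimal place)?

Iron per kcal: lentils 0.022, oats 0.01503, black beans 0.01101, carrots 0.008333, avocado 0.002392.
With no serving limits, spend the whole calories allowance on lentils: 895 kcal / 200 kcal × 4.4 mg = 19.7 mg.

19.7 mg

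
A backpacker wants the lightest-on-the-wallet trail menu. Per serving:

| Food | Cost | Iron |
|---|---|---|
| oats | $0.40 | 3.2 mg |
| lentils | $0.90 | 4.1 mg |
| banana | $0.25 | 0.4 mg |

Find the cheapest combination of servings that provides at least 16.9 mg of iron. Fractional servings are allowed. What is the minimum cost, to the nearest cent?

Cost per mg of iron: oats $0.1250, lentils $0.2195, banana $0.6250.
With no serving limits, use only oats: 16.9 mg / 3.2 mg = 5.281 servings × $0.40 = $2.11.

$2.11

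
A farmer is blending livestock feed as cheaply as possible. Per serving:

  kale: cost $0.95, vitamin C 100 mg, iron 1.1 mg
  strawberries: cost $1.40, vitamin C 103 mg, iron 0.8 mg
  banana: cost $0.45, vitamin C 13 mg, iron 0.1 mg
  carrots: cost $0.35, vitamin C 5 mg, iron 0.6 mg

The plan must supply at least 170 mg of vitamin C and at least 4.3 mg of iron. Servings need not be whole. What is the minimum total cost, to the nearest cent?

$2.96

kale only: max(170/100, 4.3/1.1) = 3.909 servings → $3.71.
strawberries only: max(170/103, 4.3/0.8) = 5.375 servings → $7.53.
banana only: max(170/13, 4.3/0.1) = 43 servings → $19.35.
carrots only: max(170/5, 4.3/0.6) = 34 servings → $11.90.
kale + strawberries: the both-tight solution has a negative serving — not a feasible corner.
kale + banana: intersection lies outside the first quadrant.
kale + carrots with both tight: 1.477 servings and 4.459 servings → $2.96.
strawberries + banana with both targets exact would need a negative amount; discard.
strawberries + carrots with both tight: 1.393 servings and 5.31 servings → $3.81.
banana + carrots with both tight: 11.03 servings and 5.329 servings → $6.83.
The minimum over all feasible corners is $2.96.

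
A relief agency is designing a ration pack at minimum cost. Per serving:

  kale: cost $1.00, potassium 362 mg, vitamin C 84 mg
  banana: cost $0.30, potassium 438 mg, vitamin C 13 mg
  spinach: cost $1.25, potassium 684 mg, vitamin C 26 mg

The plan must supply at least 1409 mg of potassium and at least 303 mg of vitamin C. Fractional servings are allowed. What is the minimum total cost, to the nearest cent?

$3.65

At the optimum either one food covers both requirements or two foods hit both targets exactly; no other combination can be cheaper.
kale only: max(1409/362, 303/84) = 3.892 servings → $3.89.
banana only: max(1409/438, 303/13) = 23.31 servings → $6.99.
spinach only: max(1409/684, 303/26) = 11.65 servings → $14.57.
kale + banana with both tight: 3.565 servings and 0.2702 servings → $3.65.
kale + spinach with both tight: 3.551 servings and 0.1805 servings → $3.78.
banana + spinach: the both-tight solution has a negative serving — not a feasible corner.
So the least-cost plan costs $3.65.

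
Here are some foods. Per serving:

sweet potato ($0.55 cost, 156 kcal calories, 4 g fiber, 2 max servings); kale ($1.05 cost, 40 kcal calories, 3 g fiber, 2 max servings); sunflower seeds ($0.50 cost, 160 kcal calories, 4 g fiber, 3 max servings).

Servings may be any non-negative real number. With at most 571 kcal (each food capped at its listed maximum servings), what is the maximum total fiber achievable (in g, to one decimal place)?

18.5 g

Fiber per kcal: kale 0.075, sweet potato 0.02564, sunflower seeds 0.025.
Take 2 servings of kale: uses 80 kcal, +6.0 g fiber (running total 6.0 g).
Take 2 servings of sweet potato: uses 312 kcal, +8.0 g fiber (running total 14.0 g).
Take 1.119 servings of sunflower seeds: uses 179 kcal, +4.5 g fiber (running total 18.5 g).
Greedy by best ratio exhausts the calories allowance optimally: 18.5 g.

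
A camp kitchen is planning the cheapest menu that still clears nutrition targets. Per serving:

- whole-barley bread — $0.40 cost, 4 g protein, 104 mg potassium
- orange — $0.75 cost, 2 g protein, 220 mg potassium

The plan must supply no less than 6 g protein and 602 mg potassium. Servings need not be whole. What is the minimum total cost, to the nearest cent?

$2.06

whole-barley bread only: max(6/4, 602/104) = 5.788 servings → $2.32.
orange only: max(6/2, 602/220) = 3 servings → $2.25.
whole-barley bread + orange with both tight: 0.1726 servings and 2.655 servings → $2.06.
Cheapest feasible corner: $2.06.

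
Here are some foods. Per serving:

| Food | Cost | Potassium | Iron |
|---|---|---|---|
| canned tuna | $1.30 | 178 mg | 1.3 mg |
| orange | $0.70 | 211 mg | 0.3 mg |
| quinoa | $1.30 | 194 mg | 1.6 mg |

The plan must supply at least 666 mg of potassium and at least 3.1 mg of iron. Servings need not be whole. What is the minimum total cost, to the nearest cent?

$3.28

Two binding constraints pin down two serving amounts, so the optimal mix uses at most two foods. The candidates are each food alone (scaled to the tighter of potassium/iron) and each pair with both constraints tight.
canned tuna only: max(666/178, 3.1/1.3) = 3.742 servings → $4.86.
orange only: max(666/211, 3.1/0.3) = 10.33 servings → $7.23.
quinoa only: max(666/194, 3.1/1.6) = 3.433 servings → $4.46.
canned tuna + orange with both tight: 2.057 servings and 1.421 servings → $3.67.
canned tuna + quinoa with both targets exact would need a negative amount; discard.
orange + quinoa with both tight: 1.661 servings and 1.626 servings → $3.28.
The minimum over all feasible corners is $3.28.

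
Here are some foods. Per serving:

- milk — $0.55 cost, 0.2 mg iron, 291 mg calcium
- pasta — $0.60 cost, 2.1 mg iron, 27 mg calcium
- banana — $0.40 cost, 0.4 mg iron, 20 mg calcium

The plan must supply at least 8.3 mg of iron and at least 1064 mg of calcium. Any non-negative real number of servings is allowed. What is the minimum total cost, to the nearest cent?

milk only: max(8.3/0.2, 1064/291) = 41.5 servings → $22.82.
pasta only: max(8.3/2.1, 1064/27) = 39.41 servings → $23.64.
banana only: max(8.3/0.4, 1064/20) = 53.2 servings → $21.28.
milk + pasta with both tight: 3.319 servings and 3.636 servings → $4.01.
milk + banana with both tight: 2.31 servings and 19.6 servings → $9.11.
pasta + banana: the both-tight solution has a negative serving — not a feasible corner.
The minimum over all feasible corners is $4.01.

$4.01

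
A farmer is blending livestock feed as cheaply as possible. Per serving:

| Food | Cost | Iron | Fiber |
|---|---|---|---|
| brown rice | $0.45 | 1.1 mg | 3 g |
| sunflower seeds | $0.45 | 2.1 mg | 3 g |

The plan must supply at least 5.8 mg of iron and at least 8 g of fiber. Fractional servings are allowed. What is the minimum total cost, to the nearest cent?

With two linear requirements the optimum uses one or two foods; enumerate the corners.
brown rice only: max(5.8/1.1, 8/3) = 5.273 servings → $2.37.
sunflower seeds only: max(5.8/2.1, 8/3) = 2.762 servings → $1.24.
brown rice + sunflower seeds with both targets exact would need a negative amount; discard.
So the least-cost plan costs $1.24.

$1.24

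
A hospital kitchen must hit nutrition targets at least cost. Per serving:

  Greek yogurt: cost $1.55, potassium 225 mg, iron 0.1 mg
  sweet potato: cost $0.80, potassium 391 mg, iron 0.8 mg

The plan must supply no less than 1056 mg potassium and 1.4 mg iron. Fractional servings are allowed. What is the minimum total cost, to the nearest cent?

A basic optimal solution has at most two foods positive. Try each food alone and each pair with both targets met exactly.
Greek yogurt only: max(1056/225, 1.4/0.1) = 14 servings → $21.70.
sweet potato only: max(1056/391, 1.4/0.8) = 2.701 servings → $2.16.
Greek yogurt + sweet potato with both tight: 2.111 servings and 1.486 servings → $4.46.
So the least-cost plan costs $2.16.

$2.16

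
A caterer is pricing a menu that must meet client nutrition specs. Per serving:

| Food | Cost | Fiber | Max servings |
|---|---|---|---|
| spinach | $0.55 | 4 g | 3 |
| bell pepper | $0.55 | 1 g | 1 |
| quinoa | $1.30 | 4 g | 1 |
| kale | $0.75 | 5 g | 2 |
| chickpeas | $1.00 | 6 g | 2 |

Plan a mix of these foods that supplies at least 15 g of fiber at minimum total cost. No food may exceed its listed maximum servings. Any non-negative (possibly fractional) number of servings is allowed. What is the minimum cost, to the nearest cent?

Cost per g of fiber: spinach $0.1375, kale $0.1500, chickpeas $0.1667, quinoa $0.3250, bell pepper $0.5500.
Take 3 servings of spinach: +12.0 g fiber for $1.65 (total $1.65, still need 3.0 g).
Take 0.6 servings of kale: +3.0 g fiber for $0.45 (total $2.10, still need 0.0 g).
Greedy by cheapest-per-g is optimal for a single linear constraint, so the minimum cost is $2.10.

$2.10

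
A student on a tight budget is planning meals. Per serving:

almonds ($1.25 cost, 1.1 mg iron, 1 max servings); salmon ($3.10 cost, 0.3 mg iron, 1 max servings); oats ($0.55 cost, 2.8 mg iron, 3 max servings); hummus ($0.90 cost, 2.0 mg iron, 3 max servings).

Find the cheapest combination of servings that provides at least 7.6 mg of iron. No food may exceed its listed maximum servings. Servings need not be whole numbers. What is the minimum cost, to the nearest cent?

Cost per mg of iron: oats $0.1964, hummus $0.4500, almonds $1.1364, salmon $10.3333.
Take 2.714 servings of oats: +7.6 mg iron for $1.49 (total $1.49, still need 0.0 mg).
Filling from the cheapest source first is optimal under one linear minimum: $1.49.

$1.49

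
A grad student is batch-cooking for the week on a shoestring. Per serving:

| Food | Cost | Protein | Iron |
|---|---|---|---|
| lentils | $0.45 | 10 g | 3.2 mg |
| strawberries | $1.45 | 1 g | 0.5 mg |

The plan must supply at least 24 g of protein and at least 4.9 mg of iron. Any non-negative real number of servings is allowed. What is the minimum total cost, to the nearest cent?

At the optimum either one food covers both requirements or two foods hit both targets exactly; no other combination can be cheaper.
lentils only: max(24/10, 4.9/3.2) = 2.4 servings → $1.08.
strawberries only: max(24/1, 4.9/0.5) = 24 servings → $34.80.
lentils + strawberries: intersection lies outside the first quadrant.
The minimum over all feasible corners is $1.08.

$1.08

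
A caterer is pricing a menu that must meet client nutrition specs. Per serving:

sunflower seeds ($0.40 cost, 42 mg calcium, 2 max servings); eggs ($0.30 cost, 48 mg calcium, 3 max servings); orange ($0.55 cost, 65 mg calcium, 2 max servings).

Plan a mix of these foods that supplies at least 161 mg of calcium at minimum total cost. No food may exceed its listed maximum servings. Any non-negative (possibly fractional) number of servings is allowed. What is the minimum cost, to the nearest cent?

$1.04

Cost per mg of calcium: eggs $0.0063, orange $0.0085, sunflower seeds $0.0095.
Take 3 servings of eggs: +144.0 mg calcium for $0.90 (total $0.90, still need 17.0 mg).
Take 0.2615 servings of orange: +17.0 mg calcium for $0.14 (total $1.04, still need 0.0 mg).
Greedy by cheapest-per-mg is optimal for a single linear constraint, so the minimum cost is $1.04.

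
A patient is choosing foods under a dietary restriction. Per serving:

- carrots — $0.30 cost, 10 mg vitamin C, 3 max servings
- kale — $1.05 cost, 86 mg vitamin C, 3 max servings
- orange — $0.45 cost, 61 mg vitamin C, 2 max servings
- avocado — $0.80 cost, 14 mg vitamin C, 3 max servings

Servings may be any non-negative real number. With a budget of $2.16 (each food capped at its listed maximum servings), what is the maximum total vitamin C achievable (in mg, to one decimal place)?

225.2 mg

Vitamin C per dollar: orange 135.6, kale 81.9, carrots 33.33, avocado 17.5.
Take 2 servings of orange: spends $0.90, +122.0 mg vitamin C (running total 122.0 mg).
Take 1.2 servings of kale: spends $1.26, +103.2 mg vitamin C (running total 225.2 mg).
Filling greedily by vitamin C-per-dollar is optimal for one linear limit, giving 225.2 mg.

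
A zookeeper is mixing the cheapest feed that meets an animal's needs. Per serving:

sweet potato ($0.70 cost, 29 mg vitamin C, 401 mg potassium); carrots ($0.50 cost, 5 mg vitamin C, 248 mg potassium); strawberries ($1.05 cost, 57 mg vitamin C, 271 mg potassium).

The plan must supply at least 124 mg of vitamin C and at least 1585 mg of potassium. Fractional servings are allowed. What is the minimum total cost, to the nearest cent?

$2.91

A basic optimal solution has at most two foods positive. Try each food alone and each pair with both targets met exactly.
sweet potato only: max(124/29, 1585/401) = 4.276 servings → $2.99.
carrots only: max(124/5, 1585/248) = 24.8 servings → $12.40.
strawberries only: max(124/57, 1585/271) = 5.849 servings → $6.14.
sweet potato + carrots with both targets exact would need a negative amount; discard.
sweet potato + strawberries with both tight: 3.783 servings and 0.2506 servings → $2.91.
carrots + strawberries with both tight: 4.439 servings and 1.786 servings → $4.10.
The minimum over all feasible corners is $2.91.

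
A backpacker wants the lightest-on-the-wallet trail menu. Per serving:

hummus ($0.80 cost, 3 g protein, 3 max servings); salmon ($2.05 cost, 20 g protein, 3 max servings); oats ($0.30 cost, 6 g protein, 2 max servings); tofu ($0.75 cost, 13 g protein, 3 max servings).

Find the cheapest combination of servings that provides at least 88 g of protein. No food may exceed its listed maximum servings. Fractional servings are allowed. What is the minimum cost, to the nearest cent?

Cost per g of protein: oats $0.0500, tofu $0.0577, salmon $0.1025, hummus $0.2667.
Take 2 servings of oats: +12.0 g protein for $0.60 (total $0.60, still need 76.0 g).
Take 3 servings of tofu: +39.0 g protein for $2.25 (total $2.85, still need 37.0 g).
Take 1.85 servings of salmon: +37.0 g protein for $3.79 (total $6.64, still need 0.0 g).
Filling from the cheapest source first is optimal under one linear minimum: $6.64.

$6.64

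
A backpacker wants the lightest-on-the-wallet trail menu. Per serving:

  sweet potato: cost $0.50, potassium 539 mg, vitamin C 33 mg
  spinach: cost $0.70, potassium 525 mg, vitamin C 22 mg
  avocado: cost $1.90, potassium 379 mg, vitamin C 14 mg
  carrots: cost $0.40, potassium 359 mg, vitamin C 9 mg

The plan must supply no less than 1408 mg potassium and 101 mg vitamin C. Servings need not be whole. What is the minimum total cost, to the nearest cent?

$1.53

Check every corner: each single food scaled to meet both minima, and each pair solved so both constraints bind.
sweet potato only: max(1408/539, 101/33) = 3.061 servings → $1.53.
spinach only: max(1408/525, 101/22) = 4.591 servings → $3.21.
avocado only: max(1408/379, 101/14) = 7.214 servings → $13.71.
carrots only: max(1408/359, 101/9) = 11.22 servings → $4.49.
sweet potato + spinach: intersection lies outside the first quadrant.
sweet potato + avocado: intersection lies outside the first quadrant.
sweet potato + carrots: the both-tight solution has a negative serving — not a feasible corner.
spinach + avocado: intersection lies outside the first quadrant.
spinach + carrots with both targets exact would need a negative amount; discard.
avocado + carrots: the both-tight solution has a negative serving — not a feasible corner.
The minimum over all feasible corners is $1.53.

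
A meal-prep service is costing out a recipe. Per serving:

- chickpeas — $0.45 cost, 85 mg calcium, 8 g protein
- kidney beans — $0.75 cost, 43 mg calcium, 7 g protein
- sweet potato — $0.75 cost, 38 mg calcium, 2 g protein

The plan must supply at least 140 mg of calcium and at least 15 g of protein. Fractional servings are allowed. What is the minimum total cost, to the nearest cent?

$0.84

An LP optimum is at a vertex; with two nutrient constraints at most two foods are used. Check each candidate.
chickpeas only: max(140/85, 15/8) = 1.875 servings → $0.84.
kidney beans only: max(140/43, 15/7) = 3.256 servings → $2.44.
sweet potato only: max(140/38, 15/2) = 7.5 servings → $5.62.
chickpeas + kidney beans with both tight: 1.335 servings and 0.6175 servings → $1.06.
chickpeas + sweet potato: intersection lies outside the first quadrant.
kidney beans + sweet potato with both tight: 1.611 servings and 1.861 servings → $2.60.
The minimum over all feasible corners is $0.84.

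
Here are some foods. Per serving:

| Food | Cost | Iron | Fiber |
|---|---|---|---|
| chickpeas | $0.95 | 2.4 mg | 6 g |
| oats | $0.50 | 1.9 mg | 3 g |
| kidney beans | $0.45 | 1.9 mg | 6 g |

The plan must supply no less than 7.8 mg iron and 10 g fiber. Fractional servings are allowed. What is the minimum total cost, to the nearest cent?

With two linear requirements the optimum uses one or two foods; enumerate the corners.
chickpeas only: max(7.8/2.4, 10/6) = 3.25 servings → $3.09.
oats only: max(7.8/1.9, 10/3) = 4.105 servings → $2.05.
kidney beans only: max(7.8/1.9, 10/6) = 4.105 servings → $1.85.
chickpeas + oats with both targets exact would need a negative amount; discard.
chickpeas + kidney beans with both targets exact would need a negative amount; discard.
oats + kidney beans with both targets exact would need a negative amount; discard.
So the least-cost plan costs $1.85.

$1.85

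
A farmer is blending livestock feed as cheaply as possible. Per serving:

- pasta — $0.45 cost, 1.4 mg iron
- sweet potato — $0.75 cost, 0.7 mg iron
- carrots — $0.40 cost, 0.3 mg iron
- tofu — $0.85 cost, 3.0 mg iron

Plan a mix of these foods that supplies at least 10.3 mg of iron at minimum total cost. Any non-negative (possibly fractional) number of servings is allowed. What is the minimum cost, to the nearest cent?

$2.92

Cost per mg of iron: tofu $0.2833, pasta $0.3214, sweet potato $1.0714, carrots $1.3333.
With no serving limits, use only tofu: 10.3 mg / 3.0 mg = 3.433 servings × $0.85 = $2.92.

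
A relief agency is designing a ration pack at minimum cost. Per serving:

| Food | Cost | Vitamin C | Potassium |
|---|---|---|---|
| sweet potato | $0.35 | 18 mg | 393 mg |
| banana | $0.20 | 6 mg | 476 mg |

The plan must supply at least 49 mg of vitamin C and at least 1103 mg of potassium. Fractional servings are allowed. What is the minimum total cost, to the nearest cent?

sweet potato only: max(49/18, 1103/393) = 2.807 servings → $0.98.
banana only: max(49/6, 1103/476) = 8.167 servings → $1.63.
sweet potato + banana with both tight: 2.69 servings and 0.09614 servings → $0.96.
Cheapest feasible corner: $0.96.

$0.96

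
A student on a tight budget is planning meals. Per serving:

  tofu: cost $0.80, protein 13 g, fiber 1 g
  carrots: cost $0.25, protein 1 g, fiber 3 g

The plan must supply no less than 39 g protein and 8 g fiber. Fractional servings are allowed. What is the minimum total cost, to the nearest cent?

This is a tiny linear program; its minimum lies at a vertex of the feasible set. List the vertices and price them.
tofu only: max(39/13, 8/1) = 8 servings → $6.40.
carrots only: max(39/1, 8/3) = 39 servings → $9.75.
tofu + carrots with both tight: 2.868 servings and 1.711 servings → $2.72.
Cheapest feasible corner: $2.72.

$2.72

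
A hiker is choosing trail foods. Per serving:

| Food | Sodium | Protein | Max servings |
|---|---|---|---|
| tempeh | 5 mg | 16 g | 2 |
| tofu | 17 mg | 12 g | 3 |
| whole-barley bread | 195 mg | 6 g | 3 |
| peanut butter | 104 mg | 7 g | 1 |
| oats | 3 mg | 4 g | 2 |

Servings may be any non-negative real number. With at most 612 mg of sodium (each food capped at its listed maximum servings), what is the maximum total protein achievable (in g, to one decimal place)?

Protein per mg sodium: tempeh 3.2, oats 1.333, tofu 0.7059, peanut butter 0.06731, whole-barley bread 0.03077.
Take 2 servings of tempeh: uses 10 mg sodium, +32.0 g protein (running total 32.0 g).
Take 2 servings of oats: uses 6 mg sodium, +8.0 g protein (running total 40.0 g).
Take 3 servings of tofu: uses 51 mg sodium, +36.0 g protein (running total 76.0 g).
Take 1 serving of peanut butter: uses 104 mg sodium, +7.0 g protein (running total 83.0 g).
Take 2.262 servings of whole-barley bread: uses 441 mg sodium, +13.6 g protein (running total 96.6 g).
Filling greedily by protein-per-mg sodium is optimal for one linear limit, giving 96.6 g.

96.6 g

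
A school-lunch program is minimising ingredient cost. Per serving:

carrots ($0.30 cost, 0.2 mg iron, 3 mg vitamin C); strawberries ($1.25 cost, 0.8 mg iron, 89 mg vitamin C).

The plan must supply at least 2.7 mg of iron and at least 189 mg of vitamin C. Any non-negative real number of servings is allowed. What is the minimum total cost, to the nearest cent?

Compare the cost at each extreme point of the feasible region.
carrots only: max(2.7/0.2, 189/3) = 63 servings → $18.90.
strawberries only: max(2.7/0.8, 189/89) = 3.375 servings → $4.22.
carrots + strawberries with both tight: 5.786 servings and 1.929 servings → $4.15.
So the least-cost plan costs $4.15.

$4.15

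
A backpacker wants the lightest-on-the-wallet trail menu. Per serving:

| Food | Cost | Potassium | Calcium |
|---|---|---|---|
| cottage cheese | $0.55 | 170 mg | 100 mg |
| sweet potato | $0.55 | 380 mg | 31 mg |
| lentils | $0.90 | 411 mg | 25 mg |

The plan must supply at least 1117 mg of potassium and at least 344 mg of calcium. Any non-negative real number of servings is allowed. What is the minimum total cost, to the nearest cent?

$2.51

For a min-cost LP with two ≥-constraints, a basic feasible solution has at most two positive variables.
cottage cheese only: max(1117/170, 344/100) = 6.571 servings → $3.61.
sweet potato only: max(1117/380, 344/31) = 11.1 servings → $6.10.
lentils only: max(1117/411, 344/25) = 13.76 servings → $12.38.
cottage cheese + sweet potato with both tight: 2.936 servings and 1.626 servings → $2.51.
cottage cheese + lentils with both tight: 3.079 servings and 1.444 servings → $2.99.
sweet potato + lentils with both targets exact would need a negative amount; discard.
So the least-cost plan costs $2.51.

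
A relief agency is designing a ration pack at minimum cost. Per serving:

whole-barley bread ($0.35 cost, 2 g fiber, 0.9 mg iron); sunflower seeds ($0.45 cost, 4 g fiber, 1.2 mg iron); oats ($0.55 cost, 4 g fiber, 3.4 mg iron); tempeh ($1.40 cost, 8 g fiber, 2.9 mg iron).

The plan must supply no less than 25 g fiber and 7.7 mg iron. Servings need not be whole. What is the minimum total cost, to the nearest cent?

Compare the cost at each extreme point of the feasible region.
whole-barley bread only: max(25/2, 7.7/0.9) = 12.5 servings → $4.38.
sunflower seeds only: max(25/4, 7.7/1.2) = 6.417 servings → $2.89.
oats only: max(25/4, 7.7/3.4) = 6.25 servings → $3.44.
tempeh only: max(25/8, 7.7/2.9) = 3.125 servings → $4.38.
whole-barley bread + sunflower seeds with both tight: 0.6667 servings and 5.917 servings → $2.90.
whole-barley bread + oats with both targets exact would need a negative amount; discard.
whole-barley bread + tempeh with both targets exact would need a negative amount; discard.
sunflower seeds + oats with both tight: 6.159 servings and 0.09091 servings → $2.82.
sunflower seeds + tempeh with both tight: 5.45 servings and 0.4 servings → $3.01.
oats + tempeh: intersection lies outside the first quadrant.
Cheapest feasible corner: $2.82.

$2.82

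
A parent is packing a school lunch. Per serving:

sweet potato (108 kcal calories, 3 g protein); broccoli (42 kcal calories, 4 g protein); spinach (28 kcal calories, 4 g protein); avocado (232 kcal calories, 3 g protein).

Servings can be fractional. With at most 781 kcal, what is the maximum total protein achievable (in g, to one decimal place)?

Protein per kcal: spinach 0.1429, broccoli 0.09524, sweet potato 0.02778, avocado 0.01293.
With no serving limits, spend the whole calories allowance on spinach: 781 kcal / 28 kcal × 4 g = 111.6 g.

111.6 g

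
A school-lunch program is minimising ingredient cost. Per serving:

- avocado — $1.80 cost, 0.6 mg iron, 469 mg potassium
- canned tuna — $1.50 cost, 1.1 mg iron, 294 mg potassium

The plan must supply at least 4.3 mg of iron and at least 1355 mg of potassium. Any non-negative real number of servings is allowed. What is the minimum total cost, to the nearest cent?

The cheapest plan sits at a corner of the feasible region — with two constraints it uses at most two foods.
avocado only: max(4.3/0.6, 1355/469) = 7.167 servings → $12.90.
canned tuna only: max(4.3/1.1, 1355/294) = 4.609 servings → $6.91.
avocado + canned tuna with both tight: 0.6666 servings and 3.546 servings → $6.52.
Cheapest feasible corner: $6.52.

$6.52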